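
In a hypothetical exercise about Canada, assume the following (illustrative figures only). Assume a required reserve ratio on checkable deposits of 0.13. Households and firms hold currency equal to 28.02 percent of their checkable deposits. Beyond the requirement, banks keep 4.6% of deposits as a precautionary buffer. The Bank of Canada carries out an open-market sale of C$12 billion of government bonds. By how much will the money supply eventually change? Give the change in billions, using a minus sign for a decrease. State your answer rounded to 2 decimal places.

The money multiplier is m = (1 + c) / (rr + e + c) = (1 + 0.2802) / (0.13 + 0.046 + 0.2802) ≈ 2.80623.
The sale removes 12 billion of base, so ΔM = m × ΔMB = 2.80623 × (−12) ≈ -33.6748 billion.

-33.67 billion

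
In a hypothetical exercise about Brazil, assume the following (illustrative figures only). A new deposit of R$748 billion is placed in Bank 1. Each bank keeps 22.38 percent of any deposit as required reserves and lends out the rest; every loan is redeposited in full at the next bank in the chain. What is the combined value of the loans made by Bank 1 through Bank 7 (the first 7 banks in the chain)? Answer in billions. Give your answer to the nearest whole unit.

R$2154 billion

Bank i lends (1 − rr)^i of the original deposit: Bank 1 lends 748·0.7762 = 580.5976, Bank 2 lends 748·0.7762² ≈ 450.6599, and so on.
Summing a geometric series: total = 748·[0.7762·(1 − 0.7762^7) / (1 − 0.7762)] ≈ 2153.8868 billion.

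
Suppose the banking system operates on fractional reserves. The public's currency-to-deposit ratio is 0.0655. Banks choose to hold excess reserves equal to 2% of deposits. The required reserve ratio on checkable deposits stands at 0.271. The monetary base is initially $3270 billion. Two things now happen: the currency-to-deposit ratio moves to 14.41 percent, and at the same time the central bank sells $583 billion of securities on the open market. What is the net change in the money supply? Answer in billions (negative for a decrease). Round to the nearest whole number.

Before: m₁ = (1 + 0.0655) / (0.271 + 0.02 + 0.0655) ≈ 2.98878, MB₁ = 3270, so M₁ = 2.98878 × 3270 = 9773.3106 billion.
After: m₂ = (1 + 0.1441) / (0.271 + 0.02 + 0.1441) ≈ 2.62951, MB₂ = 3270 − 583 = 2687, so M₂ = 2.62951 × 2687 ≈ 7065.4934 billion.
ΔM = M₂ − M₁ = 7065.4934 − 9773.3106 = -2707.8172 billion.

-2708 billion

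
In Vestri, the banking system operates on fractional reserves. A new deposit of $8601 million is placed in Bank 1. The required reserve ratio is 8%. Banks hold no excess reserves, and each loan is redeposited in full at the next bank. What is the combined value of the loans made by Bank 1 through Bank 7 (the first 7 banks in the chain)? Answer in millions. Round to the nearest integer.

$43734 million

Bank i lends (1 − rr)^i of the original deposit: Bank 1 lends 8601·0.9200 = 7912.9200, Bank 2 lends 8601·0.9200² = 7279.8864, and so on.
Summing a geometric series: total = 8601·[0.9200·(1 − 0.9200^7) / (1 − 0.9200)] ≈ 43734.0559 million.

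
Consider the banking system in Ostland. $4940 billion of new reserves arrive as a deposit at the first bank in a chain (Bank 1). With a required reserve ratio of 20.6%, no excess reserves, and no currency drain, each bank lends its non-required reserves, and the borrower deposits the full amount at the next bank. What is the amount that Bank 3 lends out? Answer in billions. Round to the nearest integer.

$2473 billion

Each bank lends a fraction (1 − rr) = 0.7940 of the deposit it receives, so Bank 3 receives 4940·0.7940^2 and lends 4940·0.7940^3 ≈ 2472.7969 billion.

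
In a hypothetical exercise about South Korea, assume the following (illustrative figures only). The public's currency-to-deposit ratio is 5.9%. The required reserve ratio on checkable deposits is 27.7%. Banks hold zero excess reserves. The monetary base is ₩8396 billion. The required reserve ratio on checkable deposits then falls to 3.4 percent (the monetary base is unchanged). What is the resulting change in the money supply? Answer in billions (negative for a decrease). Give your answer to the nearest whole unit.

Initially m₁ = (1 + 0.059) / (0.277 + 0.059) ≈ 3.15179, so M₁ = 3.15179 × 8396 ≈ 26462.4288 billion.
After the change m₂ = (1 + 0.059) / (0.034 + 0.059) ≈ 11.38710, so M₂ = 11.38710 × 8396 = 95606.0916 billion.
ΔM = M₂ − M₁ = 95606.0916 − 26462.4288 = 69143.6628 billion.

₩69144 billion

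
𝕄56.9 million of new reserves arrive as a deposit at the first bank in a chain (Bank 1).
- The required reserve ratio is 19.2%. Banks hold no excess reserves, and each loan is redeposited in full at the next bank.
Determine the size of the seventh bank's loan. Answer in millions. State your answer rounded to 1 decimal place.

Each bank lends a fraction (1 − rr) = 0.8080 of the deposit it receives, so Bank 7 receives 56.9·0.8080^6 and lends 56.9·0.8080^7 ≈ 12.7936 million.

𝕄12.8 million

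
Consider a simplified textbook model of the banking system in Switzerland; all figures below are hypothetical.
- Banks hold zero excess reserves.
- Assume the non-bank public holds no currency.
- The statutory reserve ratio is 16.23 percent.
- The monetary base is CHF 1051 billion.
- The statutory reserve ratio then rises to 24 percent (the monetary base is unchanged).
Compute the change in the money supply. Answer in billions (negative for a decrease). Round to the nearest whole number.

-2096 billion

Initially m₁ = 1 / (0.1623) ≈ 6.16143, so M₁ = 6.16143 × 1051 ≈ 6475.6629 billion.
After the change m₂ = 1 / (0.24) ≈ 4.16667, so M₂ = 4.16667 × 1051 ≈ 4379.1702 billion.
ΔM = M₂ − M₁ = 4379.1702 − 6475.6629 = -2096.4927 billion.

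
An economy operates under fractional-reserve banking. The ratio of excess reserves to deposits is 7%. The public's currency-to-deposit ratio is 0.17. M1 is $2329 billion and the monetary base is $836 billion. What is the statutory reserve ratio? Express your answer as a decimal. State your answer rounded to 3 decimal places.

Using m = M/MB = 2329/836 ≈ 2.785885. Since m = (1 + c)/(c + rr + e), the denominator satisfies c + rr + e = (1 + c)/m = (1 + 0.17) / 2.785885 ≈ 0.419974.
With c = 0.17 and e = 0.07, the statutory reserve ratio is 0.419974 − 0.17 − 0.07 = 0.179974.

0.180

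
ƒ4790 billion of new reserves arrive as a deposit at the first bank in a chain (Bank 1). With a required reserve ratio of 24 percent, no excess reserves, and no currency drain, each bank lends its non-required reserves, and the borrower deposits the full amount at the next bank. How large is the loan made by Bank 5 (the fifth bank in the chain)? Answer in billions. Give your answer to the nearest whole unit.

ƒ1215 billion

Each bank lends a fraction (1 − rr) = 0.7600 of the deposit it receives, so Bank 5 receives 4790·0.7600^4 and lends 4790·0.7600^5 ≈ 1214.5167 billion.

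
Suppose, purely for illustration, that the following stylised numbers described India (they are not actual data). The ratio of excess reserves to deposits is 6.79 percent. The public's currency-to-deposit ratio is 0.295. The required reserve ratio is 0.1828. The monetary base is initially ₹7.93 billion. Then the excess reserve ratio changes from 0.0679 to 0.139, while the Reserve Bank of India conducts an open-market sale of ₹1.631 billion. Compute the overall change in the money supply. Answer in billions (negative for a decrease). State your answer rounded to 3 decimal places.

-5.594 billion

Before: m₁ = (1 + 0.295) / (0.1828 + 0.0679 + 0.295) ≈ 2.37310, MB₁ = 7.93, so M₁ = 2.37310 × 7.93 ≈ 18.8187 billion.
After: m₂ = (1 + 0.295) / (0.1828 + 0.139 + 0.295) ≈ 2.09955, MB₂ = 7.93 − 1.631 = 6.299, so M₂ = 2.09955 × 6.299 ≈ 13.2251 billion.
ΔM = M₂ − M₁ = 13.2251 − 18.8187 = -5.5936 billion.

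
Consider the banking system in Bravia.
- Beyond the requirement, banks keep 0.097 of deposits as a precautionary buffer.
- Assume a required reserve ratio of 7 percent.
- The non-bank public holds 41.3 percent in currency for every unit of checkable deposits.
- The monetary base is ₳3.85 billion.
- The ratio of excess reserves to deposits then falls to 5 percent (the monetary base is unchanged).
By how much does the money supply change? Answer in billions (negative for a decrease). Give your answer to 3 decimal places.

Initially m₁ = (1 + 0.413) / (0.07 + 0.097 + 0.413) ≈ 2.43621, so M₁ = 2.43621 × 3.85 ≈ 9.3794 billion.
After the change m₂ = (1 + 0.413) / (0.07 + 0.05 + 0.413) ≈ 2.65103, so M₂ = 2.65103 × 3.85 ≈ 10.2065 billion.
ΔM = M₂ − M₁ = 10.2065 − 9.3794 = 0.8271 billion.

₳0.827 billion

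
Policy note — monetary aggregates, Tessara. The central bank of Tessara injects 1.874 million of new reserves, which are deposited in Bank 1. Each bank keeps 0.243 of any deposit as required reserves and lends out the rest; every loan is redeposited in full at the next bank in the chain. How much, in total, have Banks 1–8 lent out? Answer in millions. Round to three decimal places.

5.208 million

Bank i lends (1 − rr)^i of the original deposit: Bank 1 lends 1.874·0.7570 ≈ 1.4186, Bank 2 lends 1.874·0.7570² ≈ 1.0739, and so on.
Summing a geometric series: total = 1.874·[0.7570·(1 − 0.7570^8) / (1 − 0.7570)] ≈ 5.2084 million.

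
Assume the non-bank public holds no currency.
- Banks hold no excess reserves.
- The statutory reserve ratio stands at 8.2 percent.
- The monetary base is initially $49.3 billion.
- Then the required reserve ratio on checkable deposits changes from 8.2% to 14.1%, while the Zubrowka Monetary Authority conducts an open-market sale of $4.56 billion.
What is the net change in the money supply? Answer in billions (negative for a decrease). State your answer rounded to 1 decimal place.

Before: m₁ = 1 / (0.082) ≈ 12.1951, MB₁ = 49.3, so M₁ = 12.1951 × 49.3 ≈ 601.2184 billion.
After: m₂ = 1 / (0.141) ≈ 7.0922, MB₂ = 49.3 − 4.56 = 44.74, so M₂ = 7.0922 × 44.74 ≈ 317.305 billion.
ΔM = M₂ − M₁ = 317.305 − 601.2184 = -283.9134 billion.

-283.9 billion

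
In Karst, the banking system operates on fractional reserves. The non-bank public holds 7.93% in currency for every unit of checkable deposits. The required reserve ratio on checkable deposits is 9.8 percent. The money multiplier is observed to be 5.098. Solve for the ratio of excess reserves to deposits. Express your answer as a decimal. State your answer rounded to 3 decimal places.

0.034

Using m = 5.098. Since m = (1 + c)/(c + rr + e), the denominator satisfies c + rr + e = (1 + c)/m = (1 + 0.0793) / 5.098 ≈ 0.211710.
With c = 0.0793 and rr = 0.098, the ratio of excess reserves to deposits is 0.211710 − 0.0793 − 0.098 = 0.03441.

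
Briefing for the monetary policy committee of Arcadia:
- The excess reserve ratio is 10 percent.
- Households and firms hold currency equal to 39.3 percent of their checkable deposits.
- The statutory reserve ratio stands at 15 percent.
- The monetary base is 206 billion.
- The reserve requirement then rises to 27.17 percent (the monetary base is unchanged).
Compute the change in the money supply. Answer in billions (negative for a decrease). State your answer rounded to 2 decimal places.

-71.02 billion

Initially m₁ = (1 + 0.393) / (0.15 + 0.1 + 0.393) ≈ 2.166407, so M₁ = 2.166407 × 206 ≈ 446.2798 billion.
After the change m₂ = (1 + 0.393) / (0.2717 + 0.1 + 0.393) ≈ 1.821629, so M₂ = 1.821629 × 206 ≈ 375.2556 billion.
ΔM = M₂ − M₁ = 375.2556 − 446.2798 = -71.0242 billion.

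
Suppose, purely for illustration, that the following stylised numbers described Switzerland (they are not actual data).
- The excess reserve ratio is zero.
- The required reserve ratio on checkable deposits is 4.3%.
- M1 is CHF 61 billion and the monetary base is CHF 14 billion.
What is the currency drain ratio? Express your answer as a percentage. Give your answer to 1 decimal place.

Using m = M/MB = 61/14 ≈ 4.357143. From m = (1 + c)/(c + rr + e), rearranging gives 1 + c = m·(c + rr + e), so c·(1 − m) = m·(rr + e) − 1.
Hence c = [m·(rr + e) − 1]/(1 − m) = [4.357143 × (0.043 + 0) − 1] / (1 − 4.357143) ≈ 0.242064.

24.2%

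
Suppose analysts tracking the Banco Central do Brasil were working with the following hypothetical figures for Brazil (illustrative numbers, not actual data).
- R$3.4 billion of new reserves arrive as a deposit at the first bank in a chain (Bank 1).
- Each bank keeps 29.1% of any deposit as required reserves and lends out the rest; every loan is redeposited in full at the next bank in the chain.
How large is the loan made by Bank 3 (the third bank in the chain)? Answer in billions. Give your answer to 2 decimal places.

Each bank lends a fraction (1 − rr) = 0.7090 of the deposit it receives, so Bank 3 receives 3.4·0.7090^2 and lends 3.4·0.7090^3 ≈ 1.2118 billion.

R$1.21 billion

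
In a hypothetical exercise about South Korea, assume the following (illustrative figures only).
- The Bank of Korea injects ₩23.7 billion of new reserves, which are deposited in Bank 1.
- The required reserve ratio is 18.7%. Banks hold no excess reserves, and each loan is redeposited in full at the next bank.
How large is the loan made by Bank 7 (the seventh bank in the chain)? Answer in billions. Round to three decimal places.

₩5.564 billion

Each bank lends a fraction (1 − rr) = 0.8130 of the deposit it receives, so Bank 7 receives 23.7·0.8130^6 and lends 23.7·0.8130^7 ≈ 5.5639 billion.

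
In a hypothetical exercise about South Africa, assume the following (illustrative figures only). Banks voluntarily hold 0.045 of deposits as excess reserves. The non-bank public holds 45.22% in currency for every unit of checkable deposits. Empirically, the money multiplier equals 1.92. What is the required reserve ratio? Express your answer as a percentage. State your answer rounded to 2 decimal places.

Using m = 1.92. Since m = (1 + c)/(c + rr + e), the denominator satisfies c + rr + e = (1 + c)/m = (1 + 0.4522) / 1.92 ≈ 0.756354.
With c = 0.4522 and e = 0.045, the required reserve ratio is 0.756354 − 0.4522 − 0.045 = 0.259154.

25.92%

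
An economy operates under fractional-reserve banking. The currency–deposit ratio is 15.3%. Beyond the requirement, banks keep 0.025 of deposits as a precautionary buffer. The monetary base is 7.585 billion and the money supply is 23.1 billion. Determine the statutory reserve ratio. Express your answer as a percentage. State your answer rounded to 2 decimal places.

Using m = M/MB = 23.1/7.585 ≈ 3.045485. Since m = (1 + c)/(c + rr + e), the denominator satisfies c + rr + e = (1 + c)/m = (1 + 0.153) / 3.045485 ≈ 0.378593.
With c = 0.153 and e = 0.025, the statutory reserve ratio is 0.378593 − 0.153 − 0.025 = 0.200593.

20.06%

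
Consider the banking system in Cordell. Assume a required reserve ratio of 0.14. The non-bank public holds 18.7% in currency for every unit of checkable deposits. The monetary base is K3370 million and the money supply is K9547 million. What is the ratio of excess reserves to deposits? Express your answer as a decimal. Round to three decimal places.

0.092

Using m = M/MB = 9547/3370 ≈ 2.832938. Since m = (1 + c)/(c + rr + e), the denominator satisfies c + rr + e = (1 + c)/m = (1 + 0.187) / 2.832938 ≈ 0.419000.
With c = 0.187 and rr = 0.14, the ratio of excess reserves to deposits is 0.419000 − 0.187 − 0.14 = 0.092.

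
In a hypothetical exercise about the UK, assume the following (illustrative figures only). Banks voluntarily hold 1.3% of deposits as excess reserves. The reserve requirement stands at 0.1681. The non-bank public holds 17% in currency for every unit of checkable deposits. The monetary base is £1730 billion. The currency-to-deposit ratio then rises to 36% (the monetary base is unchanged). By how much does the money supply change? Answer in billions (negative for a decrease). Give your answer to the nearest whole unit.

-1417 billion

Initially m₁ = (1 + 0.17) / (0.1681 + 0.013 + 0.17) ≈ 3.33238, so M₁ = 3.33238 × 1730 = 5765.0174 billion.
After the change m₂ = (1 + 0.36) / (0.1681 + 0.013 + 0.36) ≈ 2.51340, so M₂ = 2.51340 × 1730 = 4348.182 billion.
ΔM = M₂ − M₁ = 4348.182 − 5765.0174 = -1416.8354 billion.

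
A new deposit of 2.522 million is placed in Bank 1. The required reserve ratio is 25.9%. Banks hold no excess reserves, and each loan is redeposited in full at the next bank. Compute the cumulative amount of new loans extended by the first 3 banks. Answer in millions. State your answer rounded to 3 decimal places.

Bank i lends (1 − rr)^i of the original deposit: Bank 1 lends 2.522·0.7410 ≈ 1.8688, Bank 2 lends 2.522·0.7410² ≈ 1.3848, and so on.
Summing a geometric series: total = 2.522·[0.7410·(1 − 0.7410^3) / (1 − 0.7410)] ≈ 4.2797 million.

4.280 million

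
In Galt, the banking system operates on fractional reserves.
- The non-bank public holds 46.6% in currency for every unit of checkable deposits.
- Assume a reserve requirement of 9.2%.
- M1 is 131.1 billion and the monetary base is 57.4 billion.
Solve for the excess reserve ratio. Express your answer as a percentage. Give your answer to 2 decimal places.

8.39%

Using m = M/MB = 131.1/57.4 ≈ 2.283972. Since m = (1 + c)/(c + rr + e), the denominator satisfies c + rr + e = (1 + c)/m = (1 + 0.466) / 2.283972 ≈ 0.641864.
With c = 0.466 and rr = 0.092, the excess reserve ratio is 0.641864 − 0.466 − 0.092 = 0.083864.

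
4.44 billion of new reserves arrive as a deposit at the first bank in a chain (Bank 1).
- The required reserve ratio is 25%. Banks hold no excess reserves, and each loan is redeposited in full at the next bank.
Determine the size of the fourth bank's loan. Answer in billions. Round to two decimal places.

1.40 billion

Each bank lends a fraction (1 − rr) = 0.7500 of the deposit it receives, so Bank 4 receives 4.44·0.7500^3 and lends 4.44·0.7500^4 ≈ 1.4048 billion.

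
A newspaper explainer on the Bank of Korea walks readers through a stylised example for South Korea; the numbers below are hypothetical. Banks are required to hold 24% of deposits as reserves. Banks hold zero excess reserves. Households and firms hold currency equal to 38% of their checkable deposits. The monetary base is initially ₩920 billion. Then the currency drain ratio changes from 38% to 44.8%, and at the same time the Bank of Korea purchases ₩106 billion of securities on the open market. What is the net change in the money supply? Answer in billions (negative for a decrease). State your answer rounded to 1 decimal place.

₩111.6 billion

Before: m₁ = (1 + 0.38) / (0.24 + 0.38) ≈ 2.225806, MB₁ = 920, so M₁ = 2.225806 × 920 ≈ 2047.7415 billion.
After: m₂ = (1 + 0.448) / (0.24 + 0.448) ≈ 2.104651, MB₂ = 920 + 106 = 1026, so M₂ = 2.104651 × 1026 ≈ 2159.3719 billion.
ΔM = M₂ − M₁ = 2159.3719 − 2047.7415 = 111.6304 billion.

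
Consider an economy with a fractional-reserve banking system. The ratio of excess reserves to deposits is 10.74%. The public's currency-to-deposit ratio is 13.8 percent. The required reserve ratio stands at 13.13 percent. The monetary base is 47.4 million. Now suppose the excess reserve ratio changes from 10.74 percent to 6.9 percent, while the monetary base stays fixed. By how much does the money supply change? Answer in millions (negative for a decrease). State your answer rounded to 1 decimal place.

Initially m₁ = (1 + 0.138) / (0.1313 + 0.1074 + 0.138) ≈ 3.0210, so M₁ = 3.0210 × 47.4 = 143.1954 million.
After the change m₂ = (1 + 0.138) / (0.1313 + 0.069 + 0.138) ≈ 3.3639, so M₂ = 3.3639 × 47.4 ≈ 159.4489 million.
ΔM = M₂ − M₁ = 159.4489 − 143.1954 = 16.2535 million.

16.3 million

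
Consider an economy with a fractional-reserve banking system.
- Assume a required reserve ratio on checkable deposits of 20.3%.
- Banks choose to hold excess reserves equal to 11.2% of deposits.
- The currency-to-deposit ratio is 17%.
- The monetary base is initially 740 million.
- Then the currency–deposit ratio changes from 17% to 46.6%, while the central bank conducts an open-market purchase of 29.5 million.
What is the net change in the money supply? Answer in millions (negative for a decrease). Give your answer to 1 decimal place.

Before: m₁ = (1 + 0.17) / (0.203 + 0.112 + 0.17) ≈ 2.41237, MB₁ = 740, so M₁ = 2.41237 × 740 = 1785.1538 million.
After: m₂ = (1 + 0.466) / (0.203 + 0.112 + 0.466) ≈ 1.87708, MB₂ = 740 + 29.5 = 769.5, so M₂ = 1.87708 × 769.5 ≈ 1444.4131 million.
ΔM = M₂ − M₁ = 1444.4131 − 1785.1538 = -340.7407 million.

-340.7 million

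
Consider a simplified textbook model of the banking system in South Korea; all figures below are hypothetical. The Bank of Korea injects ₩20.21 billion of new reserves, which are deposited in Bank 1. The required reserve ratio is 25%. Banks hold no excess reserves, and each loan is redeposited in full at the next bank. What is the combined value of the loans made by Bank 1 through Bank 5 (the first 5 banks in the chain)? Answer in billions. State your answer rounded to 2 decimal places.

Bank i lends (1 − rr)^i of the original deposit: Bank 1 lends 20.21·0.7500 = 15.1575, Bank 2 lends 20.21·0.7500² ≈ 11.3681, and so on.
Summing a geometric series: total = 20.21·[0.7500·(1 − 0.7500^5) / (1 − 0.7500)] ≈ 46.2422 billion.

₩46.24 billion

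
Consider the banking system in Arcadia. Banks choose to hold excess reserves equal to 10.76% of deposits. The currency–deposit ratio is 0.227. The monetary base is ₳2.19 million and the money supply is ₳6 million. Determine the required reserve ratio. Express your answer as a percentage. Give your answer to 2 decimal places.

11.33%

Using m = M/MB = 6/2.19 ≈ 2.739726. Since m = (1 + c)/(c + rr + e), the denominator satisfies c + rr + e = (1 + c)/m = (1 + 0.227) / 2.739726 ≈ 0.447855.
With c = 0.227 and e = 0.1076, the required reserve ratio is 0.447855 − 0.227 − 0.1076 = 0.113255.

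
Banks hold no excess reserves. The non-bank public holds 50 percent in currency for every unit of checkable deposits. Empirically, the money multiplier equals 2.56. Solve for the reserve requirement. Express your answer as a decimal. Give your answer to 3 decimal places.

0.086

Using m = 2.56. Since m = (1 + c)/(c + rr + e), the denominator satisfies c + rr + e = (1 + c)/m = (1 + 0.5) / 2.56 ≈ 0.585938.
With c = 0.5 and e = 0, the reserve requirement is 0.585938 − 0.5 − 0 = 0.085938.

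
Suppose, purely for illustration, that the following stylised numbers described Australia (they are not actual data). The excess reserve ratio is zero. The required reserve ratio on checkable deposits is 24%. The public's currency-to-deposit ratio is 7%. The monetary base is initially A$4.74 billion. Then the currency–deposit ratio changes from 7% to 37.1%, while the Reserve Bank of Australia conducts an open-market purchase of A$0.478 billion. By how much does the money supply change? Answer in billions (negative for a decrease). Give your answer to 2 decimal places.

-4.65 billion

Before: m₁ = (1 + 0.07) / (0.24 + 0.07) ≈ 3.4516, MB₁ = 4.74, so M₁ = 3.4516 × 4.74 ≈ 16.3606 billion.
After: m₂ = (1 + 0.371) / (0.24 + 0.371) ≈ 2.2439, MB₂ = 4.74 + 0.478 = 5.218, so M₂ = 2.2439 × 5.218 ≈ 11.7087 billion.
ΔM = M₂ − M₁ = 11.7087 − 16.3606 = -4.6519 billion.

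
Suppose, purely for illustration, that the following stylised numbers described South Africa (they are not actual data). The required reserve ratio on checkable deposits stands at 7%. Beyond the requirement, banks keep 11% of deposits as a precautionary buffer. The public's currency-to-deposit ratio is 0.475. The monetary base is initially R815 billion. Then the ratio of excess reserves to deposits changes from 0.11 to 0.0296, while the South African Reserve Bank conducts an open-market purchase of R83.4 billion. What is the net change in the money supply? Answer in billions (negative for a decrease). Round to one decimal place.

R470.9 billion

Before: m₁ = (1 + 0.475) / (0.07 + 0.11 + 0.475) ≈ 2.25191, MB₁ = 815, so M₁ = 2.25191 × 815 ≈ 1835.3066 billion.
After: m₂ = (1 + 0.475) / (0.07 + 0.0296 + 0.475) ≈ 2.56700, MB₂ = 815 + 83.4 = 898.4, so M₂ = 2.56700 × 898.4 = 2306.1928 billion.
ΔM = M₂ − M₁ = 2306.1928 − 1835.3066 = 470.8862 billion.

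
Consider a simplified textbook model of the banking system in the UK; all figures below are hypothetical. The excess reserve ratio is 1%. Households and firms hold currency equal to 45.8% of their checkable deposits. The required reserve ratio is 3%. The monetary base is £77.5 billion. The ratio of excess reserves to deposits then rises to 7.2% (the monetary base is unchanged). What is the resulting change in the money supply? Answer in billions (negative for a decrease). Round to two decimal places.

-25.12 billion

Initially m₁ = (1 + 0.458) / (0.03 + 0.01 + 0.458) ≈ 2.92771, so M₁ = 2.92771 × 77.5 ≈ 226.8975 billion.
After the change m₂ = (1 + 0.458) / (0.03 + 0.072 + 0.458) ≈ 2.60357, so M₂ = 2.60357 × 77.5 ≈ 201.7767 billion.
ΔM = M₂ − M₁ = 201.7767 − 226.8975 = -25.1208 billion.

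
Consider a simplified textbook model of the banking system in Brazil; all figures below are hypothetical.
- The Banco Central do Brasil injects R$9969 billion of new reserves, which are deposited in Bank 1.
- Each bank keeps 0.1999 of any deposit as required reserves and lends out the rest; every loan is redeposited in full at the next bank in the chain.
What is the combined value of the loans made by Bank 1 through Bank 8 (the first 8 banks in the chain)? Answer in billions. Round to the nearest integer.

Bank i lends (1 − rr)^i of the original deposit: Bank 1 lends 9969·0.8001 = 7976.1969, Bank 2 lends 9969·0.8001² ≈ 6381.7551, and so on.
Summing a geometric series: total = 9969·[0.8001·(1 − 0.8001^8) / (1 − 0.8001)] ≈ 33199.9717 billion.

R$33200 billion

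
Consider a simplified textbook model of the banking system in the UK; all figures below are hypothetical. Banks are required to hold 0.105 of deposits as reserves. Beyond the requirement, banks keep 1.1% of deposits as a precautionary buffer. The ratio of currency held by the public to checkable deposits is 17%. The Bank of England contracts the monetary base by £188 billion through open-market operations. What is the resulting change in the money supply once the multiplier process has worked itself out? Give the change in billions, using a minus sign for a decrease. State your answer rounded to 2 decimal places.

-769.09 billion

The money multiplier is m = (1 + c) / (rr + e + c) = (1 + 0.17) / (0.105 + 0.011 + 0.17) ≈ 4.090909.
The sale removes 188 billion of base, so ΔM = m × ΔMB = 4.090909 × (−188) ≈ -769.0909 billion.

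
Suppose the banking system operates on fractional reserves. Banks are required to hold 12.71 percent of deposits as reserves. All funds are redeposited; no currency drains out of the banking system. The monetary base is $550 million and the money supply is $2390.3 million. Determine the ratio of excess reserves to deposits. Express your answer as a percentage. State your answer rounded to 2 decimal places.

10.30%

Using m = M/MB = 2390.3/550 = 4.346000. Since m = (1 + c)/(c + rr + e), the denominator satisfies c + rr + e = (1 + c)/m = (1 + 0) / 4.346000 ≈ 0.230097.
With c = 0 and rr = 0.1271, the ratio of excess reserves to deposits is 0.230097 − 0 − 0.1271 = 0.102997.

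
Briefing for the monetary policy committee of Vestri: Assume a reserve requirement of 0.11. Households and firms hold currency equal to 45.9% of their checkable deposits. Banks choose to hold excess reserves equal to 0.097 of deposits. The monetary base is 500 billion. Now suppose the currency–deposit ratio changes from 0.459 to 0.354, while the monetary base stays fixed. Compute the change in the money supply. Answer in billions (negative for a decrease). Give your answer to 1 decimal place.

111.4 billion

Initially m₁ = (1 + 0.459) / (0.11 + 0.097 + 0.459) ≈ 2.19069, so M₁ = 2.19069 × 500 = 1095.345 billion.
After the change m₂ = (1 + 0.354) / (0.11 + 0.097 + 0.354) ≈ 2.41355, so M₂ = 2.41355 × 500 = 1206.775 billion.
ΔM = M₂ − M₁ = 1206.775 − 1095.345 = 111.43 billion.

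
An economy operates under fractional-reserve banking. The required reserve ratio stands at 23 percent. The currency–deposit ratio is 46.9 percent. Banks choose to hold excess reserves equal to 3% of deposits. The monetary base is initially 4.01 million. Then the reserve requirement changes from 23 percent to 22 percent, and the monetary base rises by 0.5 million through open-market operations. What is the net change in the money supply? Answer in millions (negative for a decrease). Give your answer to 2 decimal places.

1.13 million

Before: m₁ = (1 + 0.469) / (0.23 + 0.03 + 0.469) ≈ 2.0151, MB₁ = 4.01, so M₁ = 2.0151 × 4.01 ≈ 8.0806 million.
After: m₂ = (1 + 0.469) / (0.22 + 0.03 + 0.469) ≈ 2.0431, MB₂ = 4.01 + 0.5 = 4.51, so M₂ = 2.0431 × 4.51 ≈ 9.2144 million.
ΔM = M₂ − M₁ = 9.2144 − 8.0806 = 1.1338 million.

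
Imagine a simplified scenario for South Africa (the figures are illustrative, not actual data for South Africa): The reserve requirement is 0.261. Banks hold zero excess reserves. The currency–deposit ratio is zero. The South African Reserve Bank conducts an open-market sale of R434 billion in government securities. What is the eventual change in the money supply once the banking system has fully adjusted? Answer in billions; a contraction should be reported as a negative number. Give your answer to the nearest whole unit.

-1663 billion

The simple money multiplier is m = 1/rr = 1/0.261 ≈ 3.8314.
An open-market sale reduces the monetary base by 434 billion, so ΔM = m × ΔMB = 3.8314 × (−434) = -1662.8276 billion.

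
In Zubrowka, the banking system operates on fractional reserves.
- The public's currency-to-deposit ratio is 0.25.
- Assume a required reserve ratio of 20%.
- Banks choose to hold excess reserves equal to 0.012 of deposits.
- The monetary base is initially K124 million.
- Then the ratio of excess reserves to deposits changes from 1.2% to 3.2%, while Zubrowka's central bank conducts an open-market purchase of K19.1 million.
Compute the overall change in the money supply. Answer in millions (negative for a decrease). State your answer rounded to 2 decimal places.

K35.61 million

Before: m₁ = (1 + 0.25) / (0.2 + 0.012 + 0.25) ≈ 2.705628, MB₁ = 124, so M₁ = 2.705628 × 124 ≈ 335.4979 million.
After: m₂ = (1 + 0.25) / (0.2 + 0.032 + 0.25) ≈ 2.593361, MB₂ = 124 + 19.1 = 143.1, so M₂ = 2.593361 × 143.1 ≈ 371.11 million.
ΔM = M₂ − M₁ = 371.11 − 335.4979 = 35.6121 million.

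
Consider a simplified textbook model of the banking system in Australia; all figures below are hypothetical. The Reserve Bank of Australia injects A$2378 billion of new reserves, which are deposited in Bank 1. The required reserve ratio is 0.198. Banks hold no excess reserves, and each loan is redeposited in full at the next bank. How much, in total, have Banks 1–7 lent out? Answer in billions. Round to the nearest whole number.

Bank i lends (1 − rr)^i of the original deposit: Bank 1 lends 2378·0.8020 = 1907.1560, Bank 2 lends 2378·0.8020² ≈ 1529.5391, and so on.
Summing a geometric series: total = 2378·[0.8020·(1 − 0.8020^7) / (1 − 0.8020)] ≈ 7576.4868 billion.

A$7576 billion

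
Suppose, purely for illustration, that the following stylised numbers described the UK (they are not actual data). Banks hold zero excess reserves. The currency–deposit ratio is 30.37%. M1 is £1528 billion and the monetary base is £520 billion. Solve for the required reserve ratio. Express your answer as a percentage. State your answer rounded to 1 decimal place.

14.0%

Using m = M/MB = 1528/520 ≈ 2.938462. Since m = (1 + c)/(c + rr + e), the denominator satisfies c + rr + e = (1 + c)/m = (1 + 0.3037) / 2.938462 ≈ 0.443667.
With c = 0.3037 and e = 0, the required reserve ratio is 0.443667 − 0.3037 − 0 = 0.139967.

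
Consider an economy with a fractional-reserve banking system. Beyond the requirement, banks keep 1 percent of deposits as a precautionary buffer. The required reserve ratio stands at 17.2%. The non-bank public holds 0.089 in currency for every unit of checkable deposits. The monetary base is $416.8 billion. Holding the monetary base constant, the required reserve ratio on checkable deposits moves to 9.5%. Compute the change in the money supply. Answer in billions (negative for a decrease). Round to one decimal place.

Initially m₁ = (1 + 0.089) / (0.172 + 0.01 + 0.089) ≈ 4.01845, so M₁ = 4.01845 × 416.8 ≈ 1674.89 billion.
After the change m₂ = (1 + 0.089) / (0.095 + 0.01 + 0.089) ≈ 5.61340, so M₂ = 5.61340 × 416.8 ≈ 2339.6651 billion.
ΔM = M₂ − M₁ = 2339.6651 − 1674.89 = 664.7751 billion.

$664.8 billion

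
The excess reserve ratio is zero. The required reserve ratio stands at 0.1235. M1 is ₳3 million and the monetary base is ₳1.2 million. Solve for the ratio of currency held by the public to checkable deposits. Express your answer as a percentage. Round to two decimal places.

46.08%

Using m = M/MB = 3/1.2 = 2.500000. From m = (1 + c)/(c + rr + e), rearranging gives 1 + c = m·(c + rr + e), so c·(1 − m) = m·(rr + e) − 1.
Hence c = [m·(rr + e) − 1]/(1 − m) = [2.500000 × (0.1235 + 0) − 1] / (1 − 2.500000) ≈ 0.460833.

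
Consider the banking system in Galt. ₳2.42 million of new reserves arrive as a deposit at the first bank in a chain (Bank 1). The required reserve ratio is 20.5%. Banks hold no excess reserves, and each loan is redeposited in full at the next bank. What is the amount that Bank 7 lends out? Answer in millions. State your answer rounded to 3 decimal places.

₳0.486 million

Each bank lends a fraction (1 − rr) = 0.7950 of the deposit it receives, so Bank 7 receives 2.42·0.7950^6 and lends 2.42·0.7950^7 ≈ 0.4857 million.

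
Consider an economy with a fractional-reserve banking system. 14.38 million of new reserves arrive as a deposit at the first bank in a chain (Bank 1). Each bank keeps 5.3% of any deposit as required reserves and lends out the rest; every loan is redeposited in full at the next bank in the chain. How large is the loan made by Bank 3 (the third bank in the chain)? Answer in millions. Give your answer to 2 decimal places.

12.21 million

Each bank lends a fraction (1 − rr) = 0.9470 of the deposit it receives, so Bank 3 receives 14.38·0.9470^2 and lends 14.38·0.9470^3 ≈ 12.2126 million.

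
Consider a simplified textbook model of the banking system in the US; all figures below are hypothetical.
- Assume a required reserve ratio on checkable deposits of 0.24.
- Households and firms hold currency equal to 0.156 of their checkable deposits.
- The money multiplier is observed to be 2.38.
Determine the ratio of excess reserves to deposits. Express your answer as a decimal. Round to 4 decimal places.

0.0897

Using m = 2.38. Since m = (1 + c)/(c + rr + e), the denominator satisfies c + rr + e = (1 + c)/m = (1 + 0.156) / 2.38 ≈ 0.485714.
With c = 0.156 and rr = 0.24, the ratio of excess reserves to deposits is 0.485714 − 0.156 − 0.24 = 0.089714.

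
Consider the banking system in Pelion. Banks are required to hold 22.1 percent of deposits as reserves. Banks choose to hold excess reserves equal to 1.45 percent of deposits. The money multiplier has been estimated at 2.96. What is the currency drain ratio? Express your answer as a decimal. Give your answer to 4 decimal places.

Using m = 2.96. From m = (1 + c)/(c + rr + e), rearranging gives 1 + c = m·(c + rr + e), so c·(1 − m) = m·(rr + e) − 1.
Hence c = [m·(rr + e) − 1]/(1 − m) = [2.96 × (0.221 + 0.0145) − 1] / (1 − 2.96) ≈ 0.154551.

0.1546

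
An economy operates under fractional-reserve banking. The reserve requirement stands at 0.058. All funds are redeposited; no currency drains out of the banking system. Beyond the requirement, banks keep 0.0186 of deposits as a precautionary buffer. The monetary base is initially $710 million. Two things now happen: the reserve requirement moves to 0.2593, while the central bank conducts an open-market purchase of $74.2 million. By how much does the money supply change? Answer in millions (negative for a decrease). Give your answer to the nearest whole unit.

Before: m₁ = 1 / (0.058 + 0.0186) ≈ 13.0548, MB₁ = 710, so M₁ = 13.0548 × 710 = 9268.908 million.
After: m₂ = 1 / (0.2593 + 0.0186) ≈ 3.5984, MB₂ = 710 + 74.2 = 784.2, so M₂ = 3.5984 × 784.2 ≈ 2821.8653 million.
ΔM = M₂ − M₁ = 2821.8653 − 9268.908 = -6447.0427 million.

-6447 million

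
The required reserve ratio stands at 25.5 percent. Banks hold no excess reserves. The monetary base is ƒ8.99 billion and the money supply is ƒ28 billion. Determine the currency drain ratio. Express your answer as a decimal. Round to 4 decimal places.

Using m = M/MB = 28/8.99 ≈ 3.114572. From m = (1 + c)/(c + rr + e), rearranging gives 1 + c = m·(c + rr + e), so c·(1 − m) = m·(rr + e) − 1.
Hence c = [m·(rr + e) − 1]/(1 − m) = [3.114572 × (0.255 + 0) − 1] / (1 − 3.114572) ≈ 0.097317.

0.0973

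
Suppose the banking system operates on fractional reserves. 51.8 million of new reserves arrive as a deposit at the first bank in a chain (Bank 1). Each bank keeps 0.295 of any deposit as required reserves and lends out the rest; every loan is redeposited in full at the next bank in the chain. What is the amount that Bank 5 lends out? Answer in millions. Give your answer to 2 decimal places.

9.02 million

Each bank lends a fraction (1 − rr) = 0.7050 of the deposit it receives, so Bank 5 receives 51.8·0.7050^4 and lends 51.8·0.7050^5 ≈ 9.0214 million.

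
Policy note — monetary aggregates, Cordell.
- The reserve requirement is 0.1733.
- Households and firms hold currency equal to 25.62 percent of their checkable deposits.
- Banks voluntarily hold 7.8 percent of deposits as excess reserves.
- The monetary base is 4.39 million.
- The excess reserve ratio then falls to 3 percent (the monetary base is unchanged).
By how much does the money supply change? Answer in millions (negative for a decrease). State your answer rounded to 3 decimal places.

1.135 million

Initially m₁ = (1 + 0.2562) / (0.1733 + 0.078 + 0.2562) ≈ 2.47527, so M₁ = 2.47527 × 4.39 ≈ 10.8664 million.
After the change m₂ = (1 + 0.2562) / (0.1733 + 0.03 + 0.2562) ≈ 2.73384, so M₂ = 2.73384 × 4.39 ≈ 12.0016 million.
ΔM = M₂ − M₁ = 12.0016 − 10.8664 = 1.1352 million.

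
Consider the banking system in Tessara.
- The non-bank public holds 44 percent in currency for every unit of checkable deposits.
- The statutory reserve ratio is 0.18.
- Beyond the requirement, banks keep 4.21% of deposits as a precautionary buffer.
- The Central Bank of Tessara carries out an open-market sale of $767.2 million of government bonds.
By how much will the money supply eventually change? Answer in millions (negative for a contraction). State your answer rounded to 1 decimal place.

The money multiplier is m = (1 + c) / (rr + e + c) = (1 + 0.44) / (0.18 + 0.0421 + 0.44) ≈ 2.17490.
The sale removes 767.2 million of base, so ΔM = m × ΔMB = 2.17490 × (−767.2) ≈ -1668.5833 million.

-1668.6 million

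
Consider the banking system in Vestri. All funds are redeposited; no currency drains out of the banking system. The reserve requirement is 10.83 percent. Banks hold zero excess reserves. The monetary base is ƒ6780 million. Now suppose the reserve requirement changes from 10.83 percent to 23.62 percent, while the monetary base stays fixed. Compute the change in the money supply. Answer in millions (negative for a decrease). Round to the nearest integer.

-33899 million

Initially m₁ = 1 / (0.1083) ≈ 9.23361, so M₁ = 9.23361 × 6780 = 62603.8758 million.
After the change m₂ = 1 / (0.2362) ≈ 4.23370, so M₂ = 4.23370 × 6780 = 28704.486 million.
ΔM = M₂ − M₁ = 28704.486 − 62603.8758 = -33899.3898 million.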